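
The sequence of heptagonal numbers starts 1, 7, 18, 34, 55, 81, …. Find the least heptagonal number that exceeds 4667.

Solve n(5n−3)/2 > 4667 for integer n.
The largest n with value ≤ 4667 is 43 (since 4558 ≤ 4667 < 4774), so the first above is n = 44, value 4774.

4774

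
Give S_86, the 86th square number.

7396

The 86th square number is n² with n = 86.
86² = 7396.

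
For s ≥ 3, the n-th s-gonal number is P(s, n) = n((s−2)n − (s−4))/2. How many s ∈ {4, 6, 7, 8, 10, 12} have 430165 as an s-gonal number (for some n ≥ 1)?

1

s = 4: P(4, 655) = 429025 and P(4, 656) = 430336; 430165 is not s-gonal.
s = 6: P(6, 464) = 430128 and P(6, 465) = 431985; 430165 is not s-gonal.
s = 7: P(7, 415) = 429940 and P(7, 416) = 432016; 430165 is not s-gonal.
s = 8: P(8, 379) = 430165. ✓
s = 10: P(10, 328) = 429352 and P(10, 329) = 431977; 430165 is not s-gonal.
s = 12: P(12, 293) = 428073 and P(12, 294) = 431004; 430165 is not s-gonal.
Hits: s ∈ {8} → 1.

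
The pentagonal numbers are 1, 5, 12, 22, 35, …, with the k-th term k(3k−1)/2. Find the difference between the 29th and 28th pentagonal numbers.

Consecutive pentagonal numbers differ by 3n − 2: here 3·29 − 2 = 85.

85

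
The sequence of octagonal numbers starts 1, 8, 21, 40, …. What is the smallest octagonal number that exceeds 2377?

2465

Solve n(3n−2) > 2377 for integer n.
The largest n with value ≤ 2377 is 28 (since 2296 ≤ 2377 < 2465), so the first above is n = 29, value 2465.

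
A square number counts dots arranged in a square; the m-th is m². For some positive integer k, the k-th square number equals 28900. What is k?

170

We need n² = 28900, so n = √28900 = 170.
Check: 170² = 28900. ✓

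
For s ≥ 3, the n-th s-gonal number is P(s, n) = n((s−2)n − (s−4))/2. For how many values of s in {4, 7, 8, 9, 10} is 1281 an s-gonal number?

s = 4: P(4, 35) = 1225 and P(4, 36) = 1296; 1281 is not s-gonal.
s = 7: P(7, 22) = 1177 and P(7, 23) = 1288; 1281 is not s-gonal.
s = 8: P(8, 21) = 1281. ✓
s = 9: P(9, 19) = 1216 and P(9, 20) = 1350; 1281 is not s-gonal.
s = 10: P(10, 18) = 1242 and P(10, 19) = 1387; 1281 is not s-gonal.
Hits: s ∈ {8} → 1.

1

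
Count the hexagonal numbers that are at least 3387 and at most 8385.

24

The n-th hexagonal number is n(2n−1).
Smallest index with value ≥ 3387: n = 42 (giving 3486).
Largest index with value ≤ 8385: n = 65 (giving 8385).
Indices 42 through 65: 24 terms.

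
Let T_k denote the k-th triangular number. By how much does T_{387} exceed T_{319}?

24038

387·388/2 = 75078 and 319·320/2 = 51040.
Difference: 75078 − 51040 = 24038.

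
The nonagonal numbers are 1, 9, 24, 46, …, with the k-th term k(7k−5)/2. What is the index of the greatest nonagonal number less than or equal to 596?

13

Solve n(7n−5)/2 ≤ 596 for integer n.
n = 13 gives 559 ≤ 596, while n = 14 gives 651 > 596; so the answer is index 13.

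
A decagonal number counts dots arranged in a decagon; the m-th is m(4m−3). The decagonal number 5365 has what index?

37

Set n(4n−3) = 5365, giving 4n² − 3n − 5365 = 0.
The discriminant is 9 + 16·5365 = 85849, and √85849 = 293.
So n = (3 + 293) / 8 = 296/8 = 37.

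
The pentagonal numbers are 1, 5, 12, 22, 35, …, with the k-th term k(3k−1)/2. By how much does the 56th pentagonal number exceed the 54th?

56·(3·56 − 1)/2 = 4676 and 54·(3·54 − 1)/2 = 4347.
Difference: 4676 − 4347 = 329.

329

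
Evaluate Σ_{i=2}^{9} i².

Σ_{i=2}^{9} i² = 285 − 1 = 284.

284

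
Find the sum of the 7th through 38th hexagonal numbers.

Σ i(2i−1) = 2Σi² − Σi over i = 7..38.
Σi = 741 − 21 = 720 and Σi² = 19019 − 91 = 18928.
2·18928 − 1·720 = 37136.

37136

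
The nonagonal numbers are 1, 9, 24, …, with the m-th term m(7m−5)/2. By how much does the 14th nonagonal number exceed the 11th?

14·(7·14 − 5)/2 = 651 and 11·(7·11 − 5)/2 = 396.
Difference: 651 − 396 = 255.

255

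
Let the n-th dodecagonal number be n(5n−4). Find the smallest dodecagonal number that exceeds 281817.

282268

Solve n(5n−4) > 281817 for integer n.
The largest n with value ≤ 281817 is 237 (since 279897 ≤ 281817 < 282268), so the first above is n = 238, value 282268.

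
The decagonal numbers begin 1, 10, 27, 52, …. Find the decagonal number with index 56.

The 56th decagonal number is n(4n−3) with n = 56.
56·(4·56 − 3) = 56·221 = 12376.

12376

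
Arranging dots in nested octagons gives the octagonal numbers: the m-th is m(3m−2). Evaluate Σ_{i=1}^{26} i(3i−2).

17901

Σ i(3i−2) = 3Σi² − 2Σi over i = 1..26.
Σi = 351 and Σi² = 6201.
3·6201 − 2·351 = 17901.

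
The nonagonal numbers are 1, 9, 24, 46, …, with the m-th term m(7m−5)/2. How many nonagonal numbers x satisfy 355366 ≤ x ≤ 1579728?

354

The n-th nonagonal number is n(7n−5)/2.
Smallest index with value ≥ 355366: n = 319 (giving 355366).
Largest index with value ≤ 1579728: n = 672 (giving 1578864).
Indices 319 through 672: 354 terms.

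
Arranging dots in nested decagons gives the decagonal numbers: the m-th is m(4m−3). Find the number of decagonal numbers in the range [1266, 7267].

The n-th decagonal number is n(4n−3).
Smallest index with value ≥ 1266: n = 19 (giving 1387).
Largest index with value ≤ 7267: n = 43 (giving 7267).
Indices 19 through 43: 25 terms.

25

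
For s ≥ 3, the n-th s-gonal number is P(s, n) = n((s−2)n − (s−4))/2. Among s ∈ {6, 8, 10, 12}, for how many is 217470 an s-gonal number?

1

s = 6: P(6, 330) = 217470. ✓
s = 8: P(8, 269) = 216545 and P(8, 270) = 218160; 217470 is not s-gonal.
s = 10: P(10, 233) = 216457 and P(10, 234) = 218322; 217470 is not s-gonal.
s = 12: P(12, 208) = 215488 and P(12, 209) = 217569; 217470 is not s-gonal.
Hits: s ∈ {6} → 1.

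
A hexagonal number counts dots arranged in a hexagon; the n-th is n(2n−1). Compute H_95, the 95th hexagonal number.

17955

The 95th hexagonal number is n(2n−1) with n = 95.
95·(2·95 − 1) = 95·189 = 17955.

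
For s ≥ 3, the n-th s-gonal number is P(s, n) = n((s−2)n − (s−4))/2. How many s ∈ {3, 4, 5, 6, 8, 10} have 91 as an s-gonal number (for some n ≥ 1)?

s = 3: P(3, 13) = 91. ✓
s = 4: P(4, 9) = 81 and P(4, 10) = 100; 91 is not s-gonal.
s = 5: P(5, 7) = 70 and P(5, 8) = 92; 91 is not s-gonal.
s = 6: P(6, 7) = 91. ✓
s = 8: P(8, 5) = 65 and P(8, 6) = 96; 91 is not s-gonal.
s = 10: P(10, 5) = 85 and P(10, 6) = 126; 91 is not s-gonal.
Hits: s ∈ {3, 6} → 2.

2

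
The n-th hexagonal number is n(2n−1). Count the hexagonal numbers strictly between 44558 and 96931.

The n-th hexagonal number is n(2n−1).
Smallest index with value > 44558: n = 150 (giving 44850).
Largest index with value < 96931: n = 220 (giving 96580).
Indices 150 through 220: 71 terms.

71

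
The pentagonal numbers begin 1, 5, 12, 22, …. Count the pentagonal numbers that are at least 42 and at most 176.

The n-th pentagonal number is n(3n−1)/2.
Smallest index with value ≥ 42: n = 6 (giving 51).
Largest index with value ≤ 176: n = 11 (giving 176).
Indices 6 through 11: 6 terms.

6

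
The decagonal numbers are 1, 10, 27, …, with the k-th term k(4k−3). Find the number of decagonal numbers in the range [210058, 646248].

The n-th decagonal number is n(4n−3).
Smallest index with value ≥ 210058: n = 230 (giving 210910).
Largest index with value ≤ 646248: n = 402 (giving 645210).
Indices 230 through 402: 173 terms.

173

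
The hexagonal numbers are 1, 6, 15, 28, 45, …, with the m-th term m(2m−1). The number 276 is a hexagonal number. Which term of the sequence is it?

Set n(2n−1) = 276, giving 2n² − n − 276 = 0.
So n = (1 + 47) / 4 = 48/4 = 12.
Check: 12·(2·12 − 1) = 276. ✓

12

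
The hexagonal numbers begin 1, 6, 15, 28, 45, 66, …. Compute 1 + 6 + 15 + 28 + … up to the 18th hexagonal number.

Σ i(2i−1) = 2Σi² − Σi over i = 1..18.
Σi = 171 and Σi² = 2109.
2·2109 − 1·171 = 4047.

4047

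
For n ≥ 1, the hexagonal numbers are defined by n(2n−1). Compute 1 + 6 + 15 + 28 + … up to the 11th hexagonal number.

946

Σ i(2i−1) = 2Σi² − Σi over i = 1..11.
Σi = 66 and Σi² = 506.
2·506 − 1·66 = 946.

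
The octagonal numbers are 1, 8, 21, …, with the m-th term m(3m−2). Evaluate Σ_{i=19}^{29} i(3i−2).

18810

Σ i(3i−2) = 3Σi² − 2Σi over i = 19..29.
Σi = 435 − 171 = 264 and Σi² = 8555 − 2109 = 6446.
3·6446 − 2·264 = 18810.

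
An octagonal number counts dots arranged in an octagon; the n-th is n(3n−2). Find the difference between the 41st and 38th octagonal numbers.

705

41·(3·41 − 2) = 4961 and 38·(3·38 − 2) = 4256.
Difference: 4961 − 4256 = 705.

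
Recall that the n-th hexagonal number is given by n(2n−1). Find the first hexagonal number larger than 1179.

1225

Solve n(2n−1) > 1179 for integer n.
The largest n with value ≤ 1179 is 24 (since 1128 ≤ 1179 < 1225), so the first above is n = 25, value 1225.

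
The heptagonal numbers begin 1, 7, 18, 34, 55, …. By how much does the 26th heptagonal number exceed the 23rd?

363

26·(5·26 − 3)/2 = 1651 and 23·(5·23 − 3)/2 = 1288.
Difference: 1651 − 1288 = 363.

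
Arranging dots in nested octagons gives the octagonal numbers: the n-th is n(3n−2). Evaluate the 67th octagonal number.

The 67th octagonal number is n(3n−2) with n = 67.
67·(3·67 − 2) = 67·199 = 13333.

13333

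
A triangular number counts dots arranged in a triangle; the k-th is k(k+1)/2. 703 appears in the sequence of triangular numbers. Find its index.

Set n(n+1)/2 = 703, giving n² + n − 1406 = 0.
The discriminant is 1 + 8·703 = 5625, and √5625 = 75.
So n = (-1 + 75) / 2 = 74/2 = 37.

37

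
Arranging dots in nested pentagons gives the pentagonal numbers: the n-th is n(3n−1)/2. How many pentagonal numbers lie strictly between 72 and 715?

The n-th pentagonal number is n(3n−1)/2.
Smallest index with value > 72: n = 8 (giving 92).
Largest index with value < 715: n = 21 (giving 651).
Indices 8 through 21: 14 terms.

14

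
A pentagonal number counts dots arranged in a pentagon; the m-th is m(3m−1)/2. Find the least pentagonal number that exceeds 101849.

102051

Solve n(3n−1)/2 > 101849 for integer n.
The largest n with value ≤ 101849 is 260 (since 101270 ≤ 101849 < 102051), so the first above is n = 261, value 102051.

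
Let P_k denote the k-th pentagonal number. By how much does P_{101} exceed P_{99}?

599

101·(3·101 − 1)/2 = 15251 and 99·(3·99 − 1)/2 = 14652.
Difference: 15251 − 14652 = 599.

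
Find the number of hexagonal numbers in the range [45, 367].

The n-th hexagonal number is n(2n−1).
Smallest index with value ≥ 45: n = 5 (giving 45).
Largest index with value ≤ 367: n = 13 (giving 325).
Indices 5 through 13: 9 terms.

9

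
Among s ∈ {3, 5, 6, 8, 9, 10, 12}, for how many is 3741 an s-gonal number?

s = 3: P(3, 86) = 3741. ✓
s = 5: P(5, 50) = 3725 and P(5, 51) = 3876; 3741 is not s-gonal.
s = 6: P(6, 43) = 3655 and P(6, 44) = 3828; 3741 is not s-gonal.
s = 8: P(8, 35) = 3605 and P(8, 36) = 3816; 3741 is not s-gonal.
s = 9: P(9, 33) = 3729 and P(9, 34) = 3961; 3741 is not s-gonal.
s = 10: P(10, 30) = 3510 and P(10, 31) = 3751; 3741 is not s-gonal.
s = 12: P(12, 27) = 3537 and P(12, 28) = 3808; 3741 is not s-gonal.
Hits: s ∈ {3} → 1.

1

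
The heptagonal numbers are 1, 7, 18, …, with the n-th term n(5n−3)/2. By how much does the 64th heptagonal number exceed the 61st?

64·(5·64 − 3)/2 = 10144 and 61·(5·61 − 3)/2 = 9211.
Difference: 10144 − 9211 = 933.

933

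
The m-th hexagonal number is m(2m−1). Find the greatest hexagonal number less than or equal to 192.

Solve n(2n−1) ≤ 192 for integer n.
n = 10 gives 190 ≤ 192, while n = 11 gives 231 > 192; so the answer is 190.

190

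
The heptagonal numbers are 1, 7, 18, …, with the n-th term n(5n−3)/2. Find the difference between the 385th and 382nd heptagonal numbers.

5748

385·(5·385 − 3)/2 = 369985 and 382·(5·382 − 3)/2 = 364237.
Difference: 369985 − 364237 = 5748.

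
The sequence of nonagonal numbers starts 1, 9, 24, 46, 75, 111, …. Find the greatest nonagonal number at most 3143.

Solve n(7n−5)/2 ≤ 3143 for integer n.
n = 30 gives 3075 ≤ 3143, while n = 31 gives 3286 > 3143; so the answer is 3075.

3075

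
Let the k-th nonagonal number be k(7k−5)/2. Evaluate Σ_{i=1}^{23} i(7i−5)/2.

14444

Σ i(7i−5)/2 = (7Σi² − 5Σi) / 2 over i = 1..23.
Σi = 276 and Σi² = 4324.
(7·4324 − 5·276) / 2 = 28888/2 = 14444.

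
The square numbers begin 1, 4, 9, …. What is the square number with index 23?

The 23rd square number is n² with n = 23.
23² = 529.

529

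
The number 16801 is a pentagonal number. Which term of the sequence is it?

106

Set n(3n−1)/2 = 16801, giving 3n² − n − 33602 = 0.
The discriminant is 1 + 24·16801 = 403225, and √403225 = 635.
So n = (1 + 635) / 6 = 636/6 = 106.
Check: 106·(3·106 − 1)/2 = 16801. ✓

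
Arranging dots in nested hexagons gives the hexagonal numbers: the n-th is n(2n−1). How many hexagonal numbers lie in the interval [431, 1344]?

The n-th hexagonal number is n(2n−1).
Smallest index with value ≥ 431: n = 15 (giving 435).
Largest index with value ≤ 1344: n = 26 (giving 1326).
Indices 15 through 26: 12 terms.

12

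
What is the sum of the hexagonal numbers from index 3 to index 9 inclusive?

Σ i(2i−1) = 2Σi² − Σi over i = 3..9.
Σi = 45 − 3 = 42 and Σi² = 285 − 5 = 280.
2·280 − 1·42 = 518.

518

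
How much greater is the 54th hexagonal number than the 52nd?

422

54·(2·54 − 1) = 5778 and 52·(2·52 − 1) = 5356.
Difference: 5778 − 5356 = 422.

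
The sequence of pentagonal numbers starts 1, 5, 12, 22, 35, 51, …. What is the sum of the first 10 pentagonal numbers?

550

Σ i(3i−1)/2 = (3Σi² − Σi) / 2 over i = 1..10.
Σi = 55 and Σi² = 385.
(3·385 − 1·55) / 2 = 1100/2 = 550.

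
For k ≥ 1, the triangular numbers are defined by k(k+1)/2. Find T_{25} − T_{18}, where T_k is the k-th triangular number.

154

25·26/2 = 325 and 18·19/2 = 171.
Difference: 325 − 171 = 154.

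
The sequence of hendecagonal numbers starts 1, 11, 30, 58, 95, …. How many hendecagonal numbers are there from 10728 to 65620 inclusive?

72

The n-th hendecagonal number is n(9n−7)/2.
Smallest index with value ≥ 10728: n = 50 (giving 11075).
Largest index with value ≤ 65620: n = 121 (giving 65461).
Indices 50 through 121: 72 terms.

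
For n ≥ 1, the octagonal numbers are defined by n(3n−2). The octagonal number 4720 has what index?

40

Set n(3n−2) = 4720, giving 3n² − 2n − 4720 = 0.
The discriminant is 4 + 12·4720 = 56644, and √56644 = 238.
So n = (2 + 238) / 6 = 240/6 = 40.
Check: 40·(3·40 − 2) = 4720. ✓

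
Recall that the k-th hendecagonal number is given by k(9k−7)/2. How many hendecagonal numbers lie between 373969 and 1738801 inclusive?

334

The n-th hendecagonal number is n(9n−7)/2.
Smallest index with value ≥ 373969: n = 289 (giving 374833).
Largest index with value ≤ 1738801: n = 622 (giving 1738801).
Indices 289 through 622: 334 terms.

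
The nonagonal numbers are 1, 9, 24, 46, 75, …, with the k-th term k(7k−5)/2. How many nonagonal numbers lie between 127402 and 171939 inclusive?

The n-th nonagonal number is n(7n−5)/2.
Smallest index with value ≥ 127402: n = 192 (giving 128544).
Largest index with value ≤ 171939: n = 222 (giving 171939).
Indices 192 through 222: 31 terms.

31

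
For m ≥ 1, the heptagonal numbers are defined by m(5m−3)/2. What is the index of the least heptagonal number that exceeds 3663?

Solve n(5n−3)/2 > 3663 for integer n.
The largest n with value ≤ 3663 is 38 (since 3553 ≤ 3663 < 3744), so the first above is n = 39, value 3744.

39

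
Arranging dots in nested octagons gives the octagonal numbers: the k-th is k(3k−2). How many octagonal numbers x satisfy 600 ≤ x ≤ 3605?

21

The n-th octagonal number is n(3n−2).
Smallest index with value ≥ 600: n = 15 (giving 645).
Largest index with value ≤ 3605: n = 35 (giving 3605).
Indices 15 through 35: 21 terms.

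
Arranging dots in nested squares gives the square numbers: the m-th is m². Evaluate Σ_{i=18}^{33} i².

Σ_{i=18}^{33} i² = 12529 − 1785 = 10744.

10744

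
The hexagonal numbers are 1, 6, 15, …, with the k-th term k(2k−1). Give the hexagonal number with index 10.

190

The 10th hexagonal number is n(2n−1) with n = 10.
10·(2·10 − 1) = 10·19 = 190.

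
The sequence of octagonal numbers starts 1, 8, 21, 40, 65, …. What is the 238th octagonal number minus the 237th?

1423

Consecutive octagonal numbers differ by 6n − 5: here 6·238 − 5 = 1423.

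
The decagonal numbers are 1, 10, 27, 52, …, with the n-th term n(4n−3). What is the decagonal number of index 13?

13·(4·13 − 3) = 13·49 = 637.

637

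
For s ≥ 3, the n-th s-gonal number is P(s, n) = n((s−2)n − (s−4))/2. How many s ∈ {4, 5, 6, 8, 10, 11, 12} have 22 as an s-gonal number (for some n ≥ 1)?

s = 4: P(4, 4) = 16 and P(4, 5) = 25; 22 is not s-gonal.
s = 5: P(5, 4) = 22. ✓
s = 6: P(6, 3) = 15 and P(6, 4) = 28; 22 is not s-gonal.
s = 8: P(8, 3) = 21 and P(8, 4) = 40; 22 is not s-gonal.
s = 10: P(10, 2) = 10 and P(10, 3) = 27; 22 is not s-gonal.
s = 11: P(11, 2) = 11 and P(11, 3) = 30; 22 is not s-gonal.
s = 12: P(12, 2) = 12 and P(12, 3) = 33; 22 is not s-gonal.
Hits: s ∈ {5} → 1.

1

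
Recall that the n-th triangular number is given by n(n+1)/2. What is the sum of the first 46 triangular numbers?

Σ i(i+1)/2 = (Σi² + Σi) / 2 over i = 1..46.
Σi = 1081 and Σi² = 33511.
(1·33511 + 1·1081) / 2 = 34592/2 = 17296.

17296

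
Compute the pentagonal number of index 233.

233·(3·233 − 1)/2 = 233·698/2 = 233·349 = 81317.

81317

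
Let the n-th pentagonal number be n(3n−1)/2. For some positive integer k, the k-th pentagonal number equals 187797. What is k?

Set n(3n−1)/2 = 187797, giving 3n² − n − 375594 = 0.
The discriminant is 1 + 24·187797 = 4507129, and √4507129 = 2123.
So n = (1 + 2123) / 6 = 2124/6 = 354.
Check: 354·(3·354 − 1)/2 = 187797. ✓

354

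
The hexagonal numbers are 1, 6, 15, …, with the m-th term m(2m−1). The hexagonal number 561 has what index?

17

Set n(2n−1) = 561, giving 2n² − n − 561 = 0.
So n = (1 + 67) / 4 = 68/4 = 17.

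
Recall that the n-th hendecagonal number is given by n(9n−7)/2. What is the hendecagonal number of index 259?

The 259th hendecagonal number is n(9n−7)/2 with n = 259.
259·(9·259 − 7)/2 = 259·2324/2 = 259·1162 = 300958.

300958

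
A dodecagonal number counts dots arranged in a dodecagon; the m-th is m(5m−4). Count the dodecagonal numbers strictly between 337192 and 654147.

The n-th dodecagonal number is n(5n−4).
Smallest index with value > 337192: n = 261 (giving 339561).
Largest index with value < 654147: n = 362 (giving 653772).
Indices 261 through 362: 102 terms.

102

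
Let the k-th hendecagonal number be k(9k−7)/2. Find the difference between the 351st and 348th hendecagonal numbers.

351·(9·351 − 7)/2 = 553176 and 348·(9·348 − 7)/2 = 543750.
Difference: 553176 − 543750 = 9426.

9426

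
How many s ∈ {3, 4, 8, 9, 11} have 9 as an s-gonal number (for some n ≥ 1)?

s = 3: P(3, 3) = 6 and P(3, 4) = 10; 9 is not s-gonal.
s = 4: P(4, 3) = 9. ✓
s = 8: P(8, 2) = 8 and P(8, 3) = 21; 9 is not s-gonal.
s = 9: P(9, 2) = 9. ✓
s = 11: P(11, 1) = 1 and P(11, 2) = 11; 9 is not s-gonal.
Hits: s ∈ {4, 9} → 2.

2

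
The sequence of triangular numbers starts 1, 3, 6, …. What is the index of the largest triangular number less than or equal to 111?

14

Solve n(n+1)/2 ≤ 111 for integer n.
n = 14 gives 105 ≤ 111, while n = 15 gives 120 > 111; so the answer is index 14.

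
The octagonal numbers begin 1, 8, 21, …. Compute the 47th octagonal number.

6533

47·(3·47 − 2) = 47·139 = 6533.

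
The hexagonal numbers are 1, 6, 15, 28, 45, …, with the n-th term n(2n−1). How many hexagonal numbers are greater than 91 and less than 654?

The n-th hexagonal number is n(2n−1).
Smallest index with value > 91: n = 8 (giving 120).
Largest index with value < 654: n = 18 (giving 630).
Indices 8 through 18: 11 terms.

11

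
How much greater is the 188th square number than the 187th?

n² − (n−1)² = 2n − 1, so 188² − 187² = 2·188 − 1 = 375.

375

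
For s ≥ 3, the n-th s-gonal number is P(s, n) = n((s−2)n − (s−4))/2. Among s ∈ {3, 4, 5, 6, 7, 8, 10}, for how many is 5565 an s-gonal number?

s = 3: P(3, 105) = 5565. ✓
s = 4: P(4, 74) = 5476 and P(4, 75) = 5625; 5565 is not s-gonal.
s = 5: P(5, 61) = 5551 and P(5, 62) = 5735; 5565 is not s-gonal.
s = 6: P(6, 53) = 5565. ✓
s = 7: P(7, 47) = 5452 and P(7, 48) = 5688; 5565 is not s-gonal.
s = 8: P(8, 43) = 5461 and P(8, 44) = 5720; 5565 is not s-gonal.
s = 10: P(10, 37) = 5365 and P(10, 38) = 5662; 5565 is not s-gonal.
Hits: s ∈ {3, 6} → 2.

2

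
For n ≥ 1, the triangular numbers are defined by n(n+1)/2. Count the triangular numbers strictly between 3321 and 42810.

The n-th triangular number is n(n+1)/2.
Smallest index with value > 3321: n = 82 (giving 3403).
Largest index with value < 42810: n = 292 (giving 42778).
Indices 82 through 292: 211 terms.

211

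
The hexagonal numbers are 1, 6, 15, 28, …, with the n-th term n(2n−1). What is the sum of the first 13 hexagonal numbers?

Σ i(2i−1) = 2Σi² − Σi over i = 1..13.
Σi = 91 and Σi² = 819.
2·819 − 1·91 = 1547.

1547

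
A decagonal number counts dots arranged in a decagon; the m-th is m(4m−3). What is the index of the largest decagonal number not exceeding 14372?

Solve n(4n−3) ≤ 14372 for integer n.
n = 60 gives 14220 ≤ 14372, while n = 61 gives 14701 > 14372; so the answer is index 60.

60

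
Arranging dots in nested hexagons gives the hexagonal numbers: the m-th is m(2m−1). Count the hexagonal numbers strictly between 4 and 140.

7

The n-th hexagonal number is n(2n−1).
Smallest index with value > 4: n = 2 (giving 6).
Largest index with value < 140: n = 8 (giving 120).
Indices 2 through 8: 7 terms.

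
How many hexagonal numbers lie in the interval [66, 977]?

17

The n-th hexagonal number is n(2n−1).
Smallest index with value ≥ 66: n = 6 (giving 66).
Largest index with value ≤ 977: n = 22 (giving 946).
Indices 6 through 22: 17 terms.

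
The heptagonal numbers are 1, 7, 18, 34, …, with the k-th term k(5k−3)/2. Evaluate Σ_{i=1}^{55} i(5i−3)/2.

140140

Σ i(5i−3)/2 = (5Σi² − 3Σi) / 2 over i = 1..55.
Σi = 1540 and Σi² = 56980.
(5·56980 − 3·1540) / 2 = 280280/2 = 140140.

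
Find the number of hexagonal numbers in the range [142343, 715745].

The n-th hexagonal number is n(2n−1).
Smallest index with value ≥ 142343: n = 268 (giving 143380).
Largest index with value ≤ 715745: n = 598 (giving 714610).
Indices 268 through 598: 331 terms.

331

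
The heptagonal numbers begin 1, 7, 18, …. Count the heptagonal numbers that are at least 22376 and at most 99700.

The n-th heptagonal number is n(5n−3)/2.
Smallest index with value ≥ 22376: n = 95 (giving 22420).
Largest index with value ≤ 99700: n = 200 (giving 99700).
Indices 95 through 200: 106 terms.

106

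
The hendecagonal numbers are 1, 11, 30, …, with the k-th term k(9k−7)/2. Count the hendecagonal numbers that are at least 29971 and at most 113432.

78

The n-th hendecagonal number is n(9n−7)/2.
Smallest index with value ≥ 29971: n = 82 (giving 29971).
Largest index with value ≤ 113432: n = 159 (giving 113208).
Indices 82 through 159: 78 terms.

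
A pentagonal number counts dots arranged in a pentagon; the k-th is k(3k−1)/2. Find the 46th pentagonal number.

The 46th pentagonal number is n(3n−1)/2 with n = 46.
46·(3·46 − 1)/2 = 46·137/2 = 3151.

3151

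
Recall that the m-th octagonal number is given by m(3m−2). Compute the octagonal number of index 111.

36741

The 111th octagonal number is n(3n−2) with n = 111.
111·(3·111 − 2) = 111·331 = 36741.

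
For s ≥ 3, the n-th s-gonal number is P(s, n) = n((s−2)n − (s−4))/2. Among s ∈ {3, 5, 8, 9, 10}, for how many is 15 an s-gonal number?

1

s = 3: P(3, 5) = 15. ✓
s = 5: P(5, 3) = 12 and P(5, 4) = 22; 15 is not s-gonal.
s = 8: P(8, 2) = 8 and P(8, 3) = 21; 15 is not s-gonal.
s = 9: P(9, 2) = 9 and P(9, 3) = 24; 15 is not s-gonal.
s = 10: P(10, 2) = 10 and P(10, 3) = 27; 15 is not s-gonal.
Hits: s ∈ {3} → 1.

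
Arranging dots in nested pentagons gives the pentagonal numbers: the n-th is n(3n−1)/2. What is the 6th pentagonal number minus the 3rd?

6·(3·6 − 1)/2 = 51 and 3·(3·3 − 1)/2 = 12.
Difference: 51 − 12 = 39.

39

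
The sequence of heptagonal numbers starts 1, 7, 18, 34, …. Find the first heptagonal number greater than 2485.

Solve n(5n−3)/2 > 2485 for integer n.
The largest n with value ≤ 2485 is 31 (since 2356 ≤ 2485 < 2512), so the first above is n = 32, value 2512.

2512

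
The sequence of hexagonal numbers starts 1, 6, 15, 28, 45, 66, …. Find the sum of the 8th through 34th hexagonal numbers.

Σ i(2i−1) = 2Σi² − Σi over i = 8..34.
Σi = 595 − 28 = 567 and Σi² = 13685 − 140 = 13545.
2·13545 − 1·567 = 26523.

26523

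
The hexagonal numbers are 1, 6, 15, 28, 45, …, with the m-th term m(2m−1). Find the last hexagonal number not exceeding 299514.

299151

Solve n(2n−1) ≤ 299514 for integer n.
n = 387 gives 299151 ≤ 299514, while n = 388 gives 300700 > 299514; so the answer is 299151.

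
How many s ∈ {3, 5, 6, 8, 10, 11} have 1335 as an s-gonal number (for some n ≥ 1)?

s = 3: P(3, 51) = 1326 and P(3, 52) = 1378; 1335 is not s-gonal.
s = 5: P(5, 30) = 1335. ✓
s = 6: P(6, 26) = 1326 and P(6, 27) = 1431; 1335 is not s-gonal.
s = 8: P(8, 21) = 1281 and P(8, 22) = 1408; 1335 is not s-gonal.
s = 10: P(10, 18) = 1242 and P(10, 19) = 1387; 1335 is not s-gonal.
s = 11: P(11, 17) = 1241 and P(11, 18) = 1395; 1335 is not s-gonal.
Hits: s ∈ {5} → 1.

1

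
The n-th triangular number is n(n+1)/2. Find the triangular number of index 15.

120

The 15th triangular number is n(n+1)/2 with n = 15.
15·16/2 = 240/2 = 120.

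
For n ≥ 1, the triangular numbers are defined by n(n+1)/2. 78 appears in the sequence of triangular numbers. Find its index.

Set n(n+1)/2 = 78, giving n² + n − 156 = 0.
The discriminant is 1 + 8·78 = 625, and √625 = 25.
So n = (-1 + 25) / 2 = 24/2 = 12.

12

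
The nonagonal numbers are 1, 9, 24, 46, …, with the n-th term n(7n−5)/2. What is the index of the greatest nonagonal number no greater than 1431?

Solve n(7n−5)/2 ≤ 1431 for integer n.
n = 20 gives 1350 ≤ 1431, while n = 21 gives 1491 > 1431; so the answer is index 20.

20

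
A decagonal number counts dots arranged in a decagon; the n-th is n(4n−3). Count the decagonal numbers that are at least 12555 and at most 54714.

61

The n-th decagonal number is n(4n−3).
Smallest index with value ≥ 12555: n = 57 (giving 12825).
Largest index with value ≤ 54714: n = 117 (giving 54405).
Indices 57 through 117: 61 terms.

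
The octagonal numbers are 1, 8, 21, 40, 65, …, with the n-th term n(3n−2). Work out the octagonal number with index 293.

The 293rd octagonal number is n(3n−2) with n = 293.
293·(3·293 − 2) = 293·877 = 256961.

256961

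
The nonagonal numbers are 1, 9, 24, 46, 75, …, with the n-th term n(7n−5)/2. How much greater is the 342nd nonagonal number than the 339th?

342·(7·342 − 5)/2 = 408519 and 339·(7·339 − 5)/2 = 401376.
Difference: 408519 − 401376 = 7143.

7143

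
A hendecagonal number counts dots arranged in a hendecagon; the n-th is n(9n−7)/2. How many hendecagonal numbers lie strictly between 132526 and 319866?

The n-th hendecagonal number is n(9n−7)/2.
Smallest index with value > 132526: n = 173 (giving 134075).
Largest index with value < 319866: n = 266 (giving 317471).
Indices 173 through 266: 94 terms.

94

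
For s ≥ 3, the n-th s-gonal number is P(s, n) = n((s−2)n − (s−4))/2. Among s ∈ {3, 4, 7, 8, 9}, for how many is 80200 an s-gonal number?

1

s = 3: P(3, 400) = 80200. ✓
s = 4: P(4, 283) = 80089 and P(4, 284) = 80656; 80200 is not s-gonal.
s = 7: P(7, 179) = 79834 and P(7, 180) = 80730; 80200 is not s-gonal.
s = 8: P(8, 163) = 79381 and P(8, 164) = 80360; 80200 is not s-gonal.
s = 9: P(9, 151) = 79426 and P(9, 152) = 80484; 80200 is not s-gonal.
Hits: s ∈ {3} → 1.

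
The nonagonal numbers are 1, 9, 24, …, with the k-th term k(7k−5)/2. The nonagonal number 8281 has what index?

Set n(7n−5)/2 = 8281, giving 7n² − 5n − 16562 = 0.
The discriminant is 25 + 56·8281 = 463761, and √463761 = 681.
So n = (5 + 681) / 14 = 686/14 = 49.

49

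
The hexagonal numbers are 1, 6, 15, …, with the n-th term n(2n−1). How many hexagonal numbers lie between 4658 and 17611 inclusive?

46

The n-th hexagonal number is n(2n−1).
Smallest index with value ≥ 4658: n = 49 (giving 4753).
Largest index with value ≤ 17611: n = 94 (giving 17578).
Indices 49 through 94: 46 terms.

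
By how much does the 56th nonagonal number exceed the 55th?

386

Consecutive nonagonal numbers differ by 7n − 6: here 7·56 − 6 = 386.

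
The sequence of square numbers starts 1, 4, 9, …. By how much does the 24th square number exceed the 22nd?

92

24² = 576 and 22² = 484.
Difference: 576 − 484 = 92.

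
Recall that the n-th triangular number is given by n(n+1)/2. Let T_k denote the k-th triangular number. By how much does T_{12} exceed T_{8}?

42

12·13/2 = 78 and 8·9/2 = 36.
Difference: 78 − 36 = 42.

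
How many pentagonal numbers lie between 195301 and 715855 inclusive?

330

The n-th pentagonal number is n(3n−1)/2.
Smallest index with value ≥ 195301: n = 361 (giving 195301).
Largest index with value ≤ 715855: n = 690 (giving 713805).
Indices 361 through 690: 330 terms.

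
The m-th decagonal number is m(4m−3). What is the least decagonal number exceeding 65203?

Solve n(4n−3) > 65203 for integer n.
The largest n with value ≤ 65203 is 128 (since 65152 ≤ 65203 < 66177), so the first above is n = 129, value 66177.

66177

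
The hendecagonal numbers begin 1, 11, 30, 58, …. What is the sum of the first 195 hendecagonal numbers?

11141130

Σ i(9i−7)/2 = (9Σi² − 7Σi) / 2 over i = 1..195.
Σi = 19110 and Σi² = 2490670.
(9·2490670 − 7·19110) / 2 = 22282260/2 = 11141130.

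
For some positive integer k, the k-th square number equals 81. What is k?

We need n² = 81, so n = √81 = 9.

9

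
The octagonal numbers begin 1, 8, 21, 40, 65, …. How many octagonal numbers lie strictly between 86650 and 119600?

The n-th octagonal number is n(3n−2).
Smallest index with value > 86650: n = 171 (giving 87381).
Largest index with value < 119600: n = 199 (giving 118405).
Indices 171 through 199: 29 terms.

29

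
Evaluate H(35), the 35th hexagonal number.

The 35th hexagonal number is n(2n−1) with n = 35.
35·(2·35 − 1) = 35·69 = 2415.

2415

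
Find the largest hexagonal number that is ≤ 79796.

Solve n(2n−1) ≤ 79796 for integer n.
n = 199 gives 79003 ≤ 79796, while n = 200 gives 79800 > 79796; so the answer is 79003.

79003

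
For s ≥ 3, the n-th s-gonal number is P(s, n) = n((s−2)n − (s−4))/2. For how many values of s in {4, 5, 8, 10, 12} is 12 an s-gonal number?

s = 4: P(4, 3) = 9 and P(4, 4) = 16; 12 is not s-gonal.
s = 5: P(5, 3) = 12. ✓
s = 8: P(8, 2) = 8 and P(8, 3) = 21; 12 is not s-gonal.
s = 10: P(10, 2) = 10 and P(10, 3) = 27; 12 is not s-gonal.
s = 12: P(12, 2) = 12. ✓
Hits: s ∈ {5, 12} → 2.

2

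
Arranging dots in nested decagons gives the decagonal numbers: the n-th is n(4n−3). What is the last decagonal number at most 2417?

2232

Solve n(4n−3) ≤ 2417 for integer n.
n = 24 gives 2232 ≤ 2417, while n = 25 gives 2425 > 2417; so the answer is 2232.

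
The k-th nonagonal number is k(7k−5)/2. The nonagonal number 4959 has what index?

Set n(7n−5)/2 = 4959, giving 7n² − 5n − 9918 = 0.
The discriminant is 25 + 56·4959 = 277729, and √277729 = 527.
So n = (5 + 527) / 14 = 532/14 = 38.
Check: 38·(7·38 − 5)/2 = 4959. ✓

38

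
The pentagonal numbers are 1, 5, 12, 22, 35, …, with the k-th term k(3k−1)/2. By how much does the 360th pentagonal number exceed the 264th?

360·(3·360 − 1)/2 = 194220 and 264·(3·264 − 1)/2 = 104412.
Difference: 194220 − 104412 = 89808.

89808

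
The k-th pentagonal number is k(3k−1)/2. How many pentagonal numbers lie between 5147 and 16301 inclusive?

46

The n-th pentagonal number is n(3n−1)/2.
Smallest index with value ≥ 5147: n = 59 (giving 5192).
Largest index with value ≤ 16301: n = 104 (giving 16172).
Indices 59 through 104: 46 terms.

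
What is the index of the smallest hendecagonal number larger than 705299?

397

Solve n(9n−7)/2 > 705299 for integer n.
The largest n with value ≤ 705299 is 396 (since 704286 ≤ 705299 < 707851), so the first above is n = 397, value 707851.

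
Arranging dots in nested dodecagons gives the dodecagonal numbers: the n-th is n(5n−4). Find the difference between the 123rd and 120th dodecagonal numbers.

3633

123·(5·123 − 4) = 75153 and 120·(5·120 − 4) = 71520.
Difference: 75153 − 71520 = 3633.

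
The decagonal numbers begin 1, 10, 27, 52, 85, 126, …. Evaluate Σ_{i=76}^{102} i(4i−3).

Σ i(4i−3) = 4Σi² − 3Σi over i = 76..102.
Σi = 5253 − 2850 = 2403 and Σi² = 358955 − 143450 = 215505.
4·215505 − 3·2403 = 854811.

854811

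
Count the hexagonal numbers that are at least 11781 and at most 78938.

The n-th hexagonal number is n(2n−1).
Smallest index with value ≥ 11781: n = 77 (giving 11781).
Largest index with value ≤ 78938: n = 198 (giving 78210).
Indices 77 through 198: 122 terms.

122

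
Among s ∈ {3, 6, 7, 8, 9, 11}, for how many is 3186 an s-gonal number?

2

s = 3: P(3, 79) = 3160 and P(3, 80) = 3240; 3186 is not s-gonal.
s = 6: P(6, 40) = 3160 and P(6, 41) = 3321; 3186 is not s-gonal.
s = 7: P(7, 36) = 3186. ✓
s = 8: P(8, 32) = 3008 and P(8, 33) = 3201; 3186 is not s-gonal.
s = 9: P(9, 30) = 3075 and P(9, 31) = 3286; 3186 is not s-gonal.
s = 11: P(11, 27) = 3186. ✓
Hits: s ∈ {7, 11} → 2.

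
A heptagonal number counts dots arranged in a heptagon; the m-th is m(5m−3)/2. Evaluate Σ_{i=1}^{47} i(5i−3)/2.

87608

Σ i(5i−3)/2 = (5Σi² − 3Σi) / 2 over i = 1..47.
Σi = 1128 and Σi² = 35720.
(5·35720 − 3·1128) / 2 = 175216/2 = 87608.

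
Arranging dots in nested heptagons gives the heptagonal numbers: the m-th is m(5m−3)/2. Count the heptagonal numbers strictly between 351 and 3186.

23

The n-th heptagonal number is n(5n−3)/2.
Smallest index with value > 351: n = 13 (giving 403).
Largest index with value < 3186: n = 35 (giving 3010).
Indices 13 through 35: 23 terms.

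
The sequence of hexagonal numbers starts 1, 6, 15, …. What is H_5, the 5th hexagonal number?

5·(2·5 − 1) = 5·9 = 45.

45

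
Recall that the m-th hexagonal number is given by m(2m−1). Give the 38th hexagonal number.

2850

The 38th hexagonal number is n(2n−1) with n = 38.
38·(2·38 − 1) = 38·75 = 2850.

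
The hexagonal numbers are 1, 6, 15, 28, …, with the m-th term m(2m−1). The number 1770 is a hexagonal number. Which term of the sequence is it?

30

Set n(2n−1) = 1770, giving 2n² − n − 1770 = 0.
The discriminant is 1 + 8·1770 = 14161, and √14161 = 119.
So n = (1 + 119) / 4 = 120/4 = 30.
Check: 30·(2·30 − 1) = 1770. ✓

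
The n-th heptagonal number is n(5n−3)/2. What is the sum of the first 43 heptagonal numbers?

67166

Σ i(5i−3)/2 = (5Σi² − 3Σi) / 2 over i = 1..43.
Σi = 946 and Σi² = 27434.
(5·27434 − 3·946) / 2 = 134332/2 = 67166.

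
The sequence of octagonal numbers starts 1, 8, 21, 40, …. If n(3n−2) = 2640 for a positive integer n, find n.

Set n(3n−2) = 2640, giving 3n² − 2n − 2640 = 0.
The discriminant is 4 + 12·2640 = 31684, and √31684 = 178.
So n = (2 + 178) / 6 = 180/6 = 30.

30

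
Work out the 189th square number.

The 189th square number is n² with n = 189.
189² = 35721.

35721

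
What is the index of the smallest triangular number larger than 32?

Solve n(n+1)/2 > 32 for integer n.
The largest n with value ≤ 32 is 7 (since 28 ≤ 32 < 36), so the first above is n = 8, value 36.

8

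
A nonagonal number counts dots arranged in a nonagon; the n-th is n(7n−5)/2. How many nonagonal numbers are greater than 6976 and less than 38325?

59

The n-th nonagonal number is n(7n−5)/2.
Smallest index with value > 6976: n = 46 (giving 7291).
Largest index with value < 38325: n = 104 (giving 37596).
Indices 46 through 104: 59 terms.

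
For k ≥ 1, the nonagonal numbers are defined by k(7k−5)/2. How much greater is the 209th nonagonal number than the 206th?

4350

209·(7·209 − 5)/2 = 152361 and 206·(7·206 − 5)/2 = 148011.
Difference: 152361 − 148011 = 4350.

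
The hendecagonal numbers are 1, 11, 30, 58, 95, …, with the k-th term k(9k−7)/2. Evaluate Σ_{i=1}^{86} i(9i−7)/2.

957696

Σ i(9i−7)/2 = (9Σi² − 7Σi) / 2 over i = 1..86.
Σi = 3741 and Σi² = 215731.
(9·215731 − 7·3741) / 2 = 1915392/2 = 957696.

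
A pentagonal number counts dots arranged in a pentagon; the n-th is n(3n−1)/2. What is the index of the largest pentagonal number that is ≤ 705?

21

Solve n(3n−1)/2 ≤ 705 for integer n.
n = 21 gives 651 ≤ 705, while n = 22 gives 715 > 705; so the answer is index 21.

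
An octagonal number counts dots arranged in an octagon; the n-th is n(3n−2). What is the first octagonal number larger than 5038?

5208

Solve n(3n−2) > 5038 for integer n.
The largest n with value ≤ 5038 is 41 (since 4961 ≤ 5038 < 5208), so the first above is n = 42, value 5208.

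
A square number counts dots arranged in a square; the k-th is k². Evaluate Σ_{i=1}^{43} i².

Σ_{i=1}^{43} i² = 43·44·87/6 = 27434.

27434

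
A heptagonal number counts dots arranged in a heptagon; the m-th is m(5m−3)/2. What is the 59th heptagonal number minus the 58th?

291

Consecutive heptagonal numbers differ by 5n − 4: here 5·59 − 4 = 291.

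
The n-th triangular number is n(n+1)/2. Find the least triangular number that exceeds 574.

Solve n(n+1)/2 > 574 for integer n.
The largest n with value ≤ 574 is 33 (since 561 ≤ 574 < 595), so the first above is n = 34, value 595.

595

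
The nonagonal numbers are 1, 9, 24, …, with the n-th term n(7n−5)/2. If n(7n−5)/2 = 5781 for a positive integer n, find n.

41

Set n(7n−5)/2 = 5781, giving 7n² − 5n − 11562 = 0.
So n = (5 + 569) / 14 = 574/14 = 41.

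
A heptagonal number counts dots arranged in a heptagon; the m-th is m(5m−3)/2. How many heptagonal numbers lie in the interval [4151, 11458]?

27

The n-th heptagonal number is n(5n−3)/2.
Smallest index with value ≥ 4151: n = 42 (giving 4347).
Largest index with value ≤ 11458: n = 68 (giving 11458).
Indices 42 through 68: 27 terms.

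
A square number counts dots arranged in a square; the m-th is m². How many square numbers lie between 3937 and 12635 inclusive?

50

The n-th square number is n².
Smallest index with value ≥ 3937: n = 63 (giving 3969).
Largest index with value ≤ 12635: n = 112 (giving 12544).
Indices 63 through 112: 50 terms.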